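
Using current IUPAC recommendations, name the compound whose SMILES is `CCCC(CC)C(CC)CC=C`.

The longest chain bearing the multiple bond is 8 carbons long (octane).
A C=C double bond in the chain gives the infix -ene-.
The numbering direction is chosen so that numbering from this end puts the double bond at C-1 rather than C-7.
With this numbering: the double bond between C-1 and C-2; ethyl groups at C-4 and C-5.
Assembling the pieces gives 4,5-diethyloct-1-ene.

4,5-diethyloct-1-ene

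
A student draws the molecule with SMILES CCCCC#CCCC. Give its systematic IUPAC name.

non-4-yne

Counting along the main chain through the multiple bond gives 9 carbons: the parent is nonane.
There is one C≡C triple bond, indicated by the ending -yne.
Number the chain so that numbering from this end puts the triple bond at C-4 rather than C-5.
This places the triple bond between C-4 and C-5.
Putting it together: non-4-yne.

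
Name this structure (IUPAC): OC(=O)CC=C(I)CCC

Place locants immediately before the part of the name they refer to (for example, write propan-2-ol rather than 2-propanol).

Counting along the main chain through the –COOH group and the multiple bond gives 7 carbons: the parent is heptane.
A carboxylic acid (terminal –COOH) is the principal characteristic group, giving the suffix -oic acid.
The chain contains a C=C double bond, so the unsaturation ending is -ene.
Choose the numbering such that the carboxylic acid carbon is C-1 by definition.
This places the double bond between C-3 and C-4; an iodo group at C-4.
Putting it together: 4-iodohept-3-enoic acid.

4-iodohept-3-enoic acid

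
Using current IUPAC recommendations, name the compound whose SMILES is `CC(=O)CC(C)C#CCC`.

4-methyloct-5-yn-2-one

The longest chain bearing the carbonyl and the multiple bond is 8 carbons long (octane).
The highest-priority functional group is a ketone (C=O on an internal carbon), so the name ends in -one.
The chain contains a C≡C triple bond, so the unsaturation ending is -yne.
Number the chain so that numbering from this end puts the carbonyl group at C-2 rather than C-7.
That gives the carbonyl at C-2; the triple bond between C-5 and C-6; a methyl group at C-4.
Assembling the pieces gives 4-methyloct-5-yn-2-one.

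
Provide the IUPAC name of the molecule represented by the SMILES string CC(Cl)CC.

2-chlorobutane

The longest continuous carbon chain has 4 atoms, so the parent hydride is butane.
Number the chain so that the substituent locant set {2} is lower than {3} at the first point of difference.
This places a chloro group at C-2.
Assembling the pieces gives 2-chlorobutane.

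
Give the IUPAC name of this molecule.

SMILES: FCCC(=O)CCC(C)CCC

1-fluoro-6-methylnonan-3-one

The longest chain bearing the carbonyl is 9 carbons long (nonane).
A ketone (C=O on an internal carbon) is the principal characteristic group, giving the suffix -one.
Choose the numbering such that numbering from this end puts the carbonyl group at C-3 rather than C-7.
With this numbering: the carbonyl at C-3; a fluoro group at C-1; a methyl group at C-6.
The substituents are ordered alphabetically, ignoring any di-/tri- multipliers.
The name is 1-fluoro-6-methylnonan-3-one.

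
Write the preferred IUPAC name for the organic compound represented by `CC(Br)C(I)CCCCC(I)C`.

2-bromo-3,8-diiodononane

The longest continuous carbon chain has 9 atoms, so the parent hydride is nonane.
The numbering direction is chosen so that the substituent locant set {2,3,8} is lower than {2,7,8} at the first point of difference.
That gives a bromo group at C-2; iodo groups at C-3 and C-8.
Substituent prefixes are cited in alphabetical order (multiplying prefixes like di-/tri- are ignored for ordering).
Assembling the pieces gives 2-bromo-3,8-diiodononane.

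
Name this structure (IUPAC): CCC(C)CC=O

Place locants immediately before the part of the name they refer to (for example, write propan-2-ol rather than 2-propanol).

The longest chain bearing the –CHO group is 5 carbons long (pentane).
An aldehyde (terminal –CHO) is the principal characteristic group, giving the suffix -al.
The numbering direction is chosen so that the aldehyde carbon is C-1 by definition.
This places a methyl group at C-3.
Putting it together: 3-methylpentanal.

3-methylpentanal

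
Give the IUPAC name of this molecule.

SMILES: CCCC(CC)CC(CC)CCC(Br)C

2-bromo-5,7-diethyldecane

The parent chain contains 10 carbons (decane).
Choose the numbering such that the substituent locant set {2,5,7} is lower than {4,6,9} at the first point of difference.
With this numbering: a bromo group at C-2; ethyl groups at C-5 and C-7.
Prefixes are listed alphabetically: bromo, ethyl.
Putting it together: 2-bromo-5,7-diethyldecane.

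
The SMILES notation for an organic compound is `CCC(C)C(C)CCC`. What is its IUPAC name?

The longest carbon chain is 7 atoms: the parent is heptane.
The numbering direction is chosen so that the substituent locant set {3,4} is lower than {4,5} at the first point of difference.
That gives methyl groups at C-3 and C-4.
The name is 3,4-dimethylheptane.

3,4-dimethylheptane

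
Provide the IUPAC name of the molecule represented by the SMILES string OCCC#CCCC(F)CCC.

The longest carbon chain that includes the –OH group and the multiple bond has 10 carbons, so the parent hydride is decane.
An alcohol (–OH) is the principal characteristic group, giving the suffix -ol.
There is one C≡C triple bond, indicated by the ending -yne.
The numbering direction is chosen so that numbering from this end puts the hydroxyl group at C-1 rather than C-10.
This places the hydroxyl at C-1; the triple bond between C-3 and C-4; a fluoro group at C-7.
The name is 7-fluorodec-3-yn-1-ol.

7-fluorodec-3-yn-1-ol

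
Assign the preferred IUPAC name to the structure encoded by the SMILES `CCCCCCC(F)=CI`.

The longest carbon chain that includes the multiple bond has 8 carbons, so the parent hydride is octane.
The chain contains a C=C double bond, so the unsaturation ending is -ene.
The numbering direction is chosen so that numbering from this end puts the double bond at C-1 rather than C-7.
This places the double bond between C-1 and C-2; a fluoro group at C-2; an iodo group at C-1.
Prefixes are listed alphabetically: fluoro, iodo.
The name is 2-fluoro-1-iodooct-1-ene.

2-fluoro-1-iodooct-1-ene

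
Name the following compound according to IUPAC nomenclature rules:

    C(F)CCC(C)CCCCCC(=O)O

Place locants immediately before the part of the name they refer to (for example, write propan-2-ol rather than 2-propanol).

Counting along the main chain through the –COOH group gives 10 carbons: the parent is decane.
The principal characteristic group is a carboxylic acid (terminal –COOH), named with the suffix -oic acid.
Choose the numbering such that the carboxylic acid carbon is C-1 by definition.
This places a fluoro group at C-10; a methyl group at C-7.
Prefixes are listed alphabetically: fluoro, methyl.
Putting it together: 10-fluoro-7-methyldecanoic acid.

10-fluoro-7-methyldecanoic acid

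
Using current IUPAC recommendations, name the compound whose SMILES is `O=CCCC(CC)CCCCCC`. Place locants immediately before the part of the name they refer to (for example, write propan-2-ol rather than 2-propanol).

Counting along the main chain through the –CHO group gives 10 carbons: the parent is decane.
An aldehyde (terminal –CHO) is the principal characteristic group, giving the suffix -al.
Choose the numbering such that the aldehyde carbon is C-1 by definition.
With this numbering: an ethyl group at C-4.
Putting it together: 4-ethyldecanal.

4-ethyldecanal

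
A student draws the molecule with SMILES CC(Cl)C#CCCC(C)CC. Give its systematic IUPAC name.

2-chloro-7-methylnon-3-yne

Counting along the main chain through the multiple bond gives 9 carbons: the parent is nonane.
A C≡C triple bond in the chain gives the infix -yne-.
Choose the numbering such that numbering from this end puts the triple bond at C-3 rather than C-6.
This places the triple bond between C-3 and C-4; a chloro group at C-2; a methyl group at C-7.
The substituents are ordered alphabetically, ignoring any di-/tri- multipliers.
Putting it together: 2-chloro-7-methylnon-3-yne.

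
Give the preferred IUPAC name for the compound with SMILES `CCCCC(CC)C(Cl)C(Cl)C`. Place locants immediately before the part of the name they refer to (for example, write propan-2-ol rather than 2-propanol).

The parent chain contains 8 carbons (octane).
Choose the numbering such that the substituent locant set {2,3,4} is lower than {5,6,7} at the first point of difference.
This places chloro groups at C-2 and C-3; an ethyl group at C-4.
Prefixes are listed alphabetically: chloro, ethyl.
Putting it together: 2,3-dichloro-4-ethyloctane.

2,3-dichloro-4-ethyloctane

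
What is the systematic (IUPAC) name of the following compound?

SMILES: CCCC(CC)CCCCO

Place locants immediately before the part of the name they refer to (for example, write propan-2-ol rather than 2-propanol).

5-ethyloctan-1-ol

The longest chain bearing the –OH group is 8 carbons long (octane).
An alcohol (–OH) is the principal characteristic group, giving the suffix -ol.
Number the chain so that numbering from this end puts the hydroxyl group at C-1 rather than C-8.
That gives the hydroxyl at C-1; an ethyl group at C-5.
The name is 5-ethyloctan-1-ol.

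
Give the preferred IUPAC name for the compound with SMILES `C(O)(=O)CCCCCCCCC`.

The longest chain bearing the –COOH group is 10 carbons long (decane).
A carboxylic acid (terminal –COOH) is the principal characteristic group, giving the suffix -oic acid.
The numbering direction is chosen so that the carboxylic acid carbon is C-1 by definition.
Assembling the pieces gives decanoic acid.

decanoic acid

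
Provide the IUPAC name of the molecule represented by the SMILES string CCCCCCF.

The longest continuous carbon chain has 6 atoms, so the parent hydride is hexane.
Number the chain so that the substituent locant set {1} is lower than {6} at the first point of difference.
That gives a fluoro group at C-1.
Assembling the pieces gives 1-fluorohexane.

1-fluorohexane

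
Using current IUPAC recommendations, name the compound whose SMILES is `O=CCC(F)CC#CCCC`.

3-fluoronon-5-ynal

The longest chain bearing the –CHO group and the multiple bond is 9 carbons long (nonane).
The principal characteristic group is an aldehyde (terminal –CHO), named with the suffix -al.
There is one C≡C triple bond, indicated by the ending -yne.
The numbering direction is chosen so that the aldehyde carbon is C-1 by definition.
That gives the triple bond between C-5 and C-6; a fluoro group at C-3.
The name is 3-fluoronon-5-ynal.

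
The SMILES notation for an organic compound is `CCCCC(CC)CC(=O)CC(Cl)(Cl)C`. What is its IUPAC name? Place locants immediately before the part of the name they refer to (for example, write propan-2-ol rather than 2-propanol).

2,2-dichloro-6-ethyldecan-4-one

The longest carbon chain that includes the carbonyl has 10 carbons, so the parent hydride is decane.
A ketone (C=O on an internal carbon) is the principal characteristic group, giving the suffix -one.
The numbering direction is chosen so that numbering from this end puts the carbonyl group at C-4 rather than C-7.
That gives the carbonyl at C-4; two chloro groups at C-2; an ethyl group at C-6.
Prefixes are listed alphabetically: chloro, ethyl.
Assembling the pieces gives 2,2-dichloro-6-ethyldecan-4-one.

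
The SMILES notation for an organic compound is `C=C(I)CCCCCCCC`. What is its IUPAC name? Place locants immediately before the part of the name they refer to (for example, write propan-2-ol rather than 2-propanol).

The longest chain bearing the multiple bond is 10 carbons long (decane).
A C=C double bond in the chain gives the infix -ene-.
Choose the numbering such that numbering from this end puts the double bond at C-1 rather than C-9.
With this numbering: the double bond between C-1 and C-2; an iodo group at C-2.
The name is 2-iododec-1-ene.

2-iododec-1-ene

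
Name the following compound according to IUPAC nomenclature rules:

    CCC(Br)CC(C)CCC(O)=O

6-bromo-4-methyloctanoic acid

The longest chain bearing the –COOH group is 8 carbons long (octane).
The highest-priority functional group is a carboxylic acid (terminal –COOH), so the name ends in -oic acid.
Number the chain so that the carboxylic acid carbon is C-1 by definition.
This places a bromo group at C-6; a methyl group at C-4.
The substituents are ordered alphabetically, ignoring any di-/tri- multipliers.
The name is 6-bromo-4-methyloctanoic acid.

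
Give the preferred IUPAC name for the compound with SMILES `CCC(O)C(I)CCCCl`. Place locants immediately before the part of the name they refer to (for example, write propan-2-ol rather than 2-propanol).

7-chloro-4-iodoheptan-3-ol

The longest chain bearing the –OH group is 7 carbons long (heptane).
The principal characteristic group is an alcohol (–OH), named with the suffix -ol.
Choose the numbering such that numbering from this end puts the hydroxyl group at C-3 rather than C-5.
That gives the hydroxyl at C-3; a chloro group at C-7; an iodo group at C-4.
Substituent prefixes are cited in alphabetical order (multiplying prefixes like di-/tri- are ignored for ordering).
Assembling the pieces gives 7-chloro-4-iodoheptan-3-ol.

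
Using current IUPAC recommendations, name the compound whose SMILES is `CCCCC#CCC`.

oct-3-yne

Counting along the main chain through the multiple bond gives 8 carbons: the parent is octane.
A C≡C triple bond in the chain gives the infix -yne-.
Number the chain so that numbering from this end puts the triple bond at C-3 rather than C-5.
This places the triple bond between C-3 and C-4.
The name is oct-3-yne.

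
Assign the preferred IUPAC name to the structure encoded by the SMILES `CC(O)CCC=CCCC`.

non-5-en-2-ol

The longest carbon chain that includes the –OH group and the multiple bond has 9 carbons, so the parent hydride is nonane.
The highest-priority functional group is an alcohol (–OH), so the name ends in -ol.
There is one C=C double bond, indicated by the ending -ene.
Number the chain so that numbering from this end puts the hydroxyl group at C-2 rather than C-8.
This places the hydroxyl at C-2; the double bond between C-5 and C-6.
Assembling the pieces gives non-5-en-2-ol.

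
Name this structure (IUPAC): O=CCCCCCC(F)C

7-fluorooctanal

Counting along the main chain through the –CHO group gives 8 carbons: the parent is octane.
An aldehyde (terminal –CHO) is the principal characteristic group, giving the suffix -al.
Number the chain so that the aldehyde carbon is C-1 by definition.
This places a fluoro group at C-7.
Assembling the pieces gives 7-fluorooctanal.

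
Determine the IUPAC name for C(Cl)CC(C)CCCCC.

The longest continuous carbon chain has 8 atoms, so the parent hydride is octane.
Number the chain so that the substituent locant set {1,3} is lower than {6,8} at the first point of difference.
This places a chloro group at C-1; a methyl group at C-3.
Substituent prefixes are cited in alphabetical order (multiplying prefixes like di-/tri- are ignored for ordering).
Putting it together: 1-chloro-3-methyloctane.

1-chloro-3-methyloctane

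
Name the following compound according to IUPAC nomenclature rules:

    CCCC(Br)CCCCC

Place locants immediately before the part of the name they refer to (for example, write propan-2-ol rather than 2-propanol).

The parent chain contains 9 carbons (nonane).
The numbering direction is chosen so that the substituent locant set {4} is lower than {6} at the first point of difference.
This places a bromo group at C-4.
The name is 4-bromononane.

4-bromononane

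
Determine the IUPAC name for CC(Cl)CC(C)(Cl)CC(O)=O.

3,5-dichloro-3-methylhexanoic acid

The longest carbon chain that includes the –COOH group has 6 carbons, so the parent hydride is hexane.
The principal characteristic group is a carboxylic acid (terminal –COOH), named with the suffix -oic acid.
Choose the numbering such that the carboxylic acid carbon is C-1 by definition.
With this numbering: chloro groups at C-3 and C-5; a methyl group at C-3.
Prefixes are listed alphabetically: chloro, methyl.
Assembling the pieces gives 3,5-dichloro-3-methylhexanoic acid.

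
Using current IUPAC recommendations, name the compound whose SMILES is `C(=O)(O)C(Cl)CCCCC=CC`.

2-chloronon-7-enoic acid

Counting along the main chain through the –COOH group and the multiple bond gives 9 carbons: the parent is nonane.
A carboxylic acid (terminal –COOH) is the principal characteristic group, giving the suffix -oic acid.
A C=C double bond in the chain gives the infix -ene-.
Number the chain so that the carboxylic acid carbon is C-1 by definition.
That gives the double bond between C-7 and C-8; a chloro group at C-2.
Assembling the pieces gives 2-chloronon-7-enoic acid.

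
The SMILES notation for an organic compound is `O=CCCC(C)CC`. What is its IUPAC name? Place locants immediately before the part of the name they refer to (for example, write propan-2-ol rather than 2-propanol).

Counting along the main chain through the –CHO group gives 6 carbons: the parent is hexane.
An aldehyde (terminal –CHO) is the principal characteristic group, giving the suffix -al.
Choose the numbering such that the aldehyde carbon is C-1 by definition.
With this numbering: a methyl group at C-4.
The name is 4-methylhexanal.

4-methylhexanal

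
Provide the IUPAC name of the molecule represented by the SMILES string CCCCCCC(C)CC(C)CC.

3,5-dimethylundecane

The longest continuous carbon chain has 11 atoms, so the parent hydride is undecane.
Choose the numbering such that the substituent locant set {3,5} is lower than {7,9} at the first point of difference.
This places methyl groups at C-3 and C-5.
The name is 3,5-dimethylundecane.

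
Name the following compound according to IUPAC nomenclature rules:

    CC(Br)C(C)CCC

2-bromo-3-methylhexane

The longest carbon chain is 6 atoms: the parent is hexane.
The numbering direction is chosen so that the substituent locant set {2,3} is lower than {4,5} at the first point of difference.
With this numbering: a bromo group at C-2; a methyl group at C-3.
Substituent prefixes are cited in alphabetical order (multiplying prefixes like di-/tri- are ignored for ordering).
Assembling the pieces gives 2-bromo-3-methylhexane.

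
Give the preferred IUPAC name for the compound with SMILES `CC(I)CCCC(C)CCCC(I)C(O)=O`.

The longest carbon chain that includes the –COOH group has 11 carbons, so the parent hydride is undecane.
A carboxylic acid (terminal –COOH) is the principal characteristic group, giving the suffix -oic acid.
Choose the numbering such that the carboxylic acid carbon is C-1 by definition.
That gives iodo groups at C-2 and C-10; a methyl group at C-6.
The substituents are ordered alphabetically, ignoring any di-/tri- multipliers.
Putting it together: 2,10-diiodo-6-methylundecanoic acid.

2,10-diiodo-6-methylundecanoic acid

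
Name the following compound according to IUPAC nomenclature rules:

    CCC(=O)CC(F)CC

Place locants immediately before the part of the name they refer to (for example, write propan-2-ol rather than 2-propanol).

Counting along the main chain through the carbonyl gives 7 carbons: the parent is heptane.
The highest-priority functional group is a ketone (C=O on an internal carbon), so the name ends in -one.
Choose the numbering such that numbering from this end puts the carbonyl group at C-3 rather than C-5.
This places the carbonyl at C-3; a fluoro group at C-5.
Assembling the pieces gives 5-fluoroheptan-3-one.

5-fluoroheptan-3-one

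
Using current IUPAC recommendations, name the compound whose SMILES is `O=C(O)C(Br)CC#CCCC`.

The longest carbon chain that includes the –COOH group and the multiple bond has 8 carbons, so the parent hydride is octane.
A carboxylic acid (terminal –COOH) is the principal characteristic group, giving the suffix -oic acid.
The chain contains a C≡C triple bond, so the unsaturation ending is -yne.
The numbering direction is chosen so that the carboxylic acid carbon is C-1 by definition.
That gives the triple bond between C-4 and C-5; a bromo group at C-2.
The name is 2-bromooct-4-ynoic acid.

2-bromooct-4-ynoic acid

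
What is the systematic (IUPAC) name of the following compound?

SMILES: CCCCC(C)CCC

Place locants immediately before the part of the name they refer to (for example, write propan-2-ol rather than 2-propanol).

4-methyloctane

The parent chain contains 8 carbons (octane).
Number the chain so that the substituent locant set {4} is lower than {5} at the first point of difference.
That gives a methyl group at C-4.
The name is 4-methyloctane.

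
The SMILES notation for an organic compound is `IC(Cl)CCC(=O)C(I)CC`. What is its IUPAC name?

The longest chain bearing the carbonyl is 7 carbons long (heptane).
The highest-priority functional group is a ketone (C=O on an internal carbon), so the name ends in -one.
Choose the numbering such that the substituent locant set {1,1,5} is lower than {3,7,7} at the first point of difference.
With this numbering: the carbonyl at C-4; a chloro group at C-1; iodo groups at C-1 and C-5.
The substituents are ordered alphabetically, ignoring any di-/tri- multipliers.
Putting it together: 1-chloro-1,5-diiodoheptan-4-one.

1-chloro-1,5-diiodoheptan-4-one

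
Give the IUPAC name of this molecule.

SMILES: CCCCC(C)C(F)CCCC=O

The longest chain bearing the –CHO group is 10 carbons long (decane).
The principal characteristic group is an aldehyde (terminal –CHO), named with the suffix -al.
Choose the numbering such that the aldehyde carbon is C-1 by definition.
With this numbering: a fluoro group at C-5; a methyl group at C-6.
The substituents are ordered alphabetically, ignoring any di-/tri- multipliers.
The name is 5-fluoro-6-methyldecanal.

5-fluoro-6-methyldecanal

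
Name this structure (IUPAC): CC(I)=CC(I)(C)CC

Counting along the main chain through the multiple bond gives 6 carbons: the parent is hexane.
A C=C double bond in the chain gives the infix -ene-.
The numbering direction is chosen so that numbering from this end puts the double bond at C-2 rather than C-4.
This places the double bond between C-2 and C-3; iodo groups at C-2 and C-4; a methyl group at C-4.
Substituent prefixes are cited in alphabetical order (multiplying prefixes like di-/tri- are ignored for ordering).
Putting it together: 2,4-diiodo-4-methylhex-2-ene.

2,4-diiodo-4-methylhex-2-ene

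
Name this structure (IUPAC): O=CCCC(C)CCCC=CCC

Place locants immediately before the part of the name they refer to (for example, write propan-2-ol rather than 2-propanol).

4-methylundec-8-enal

The longest carbon chain that includes the –CHO group and the multiple bond has 11 carbons, so the parent hydride is undecane.
The principal characteristic group is an aldehyde (terminal –CHO), named with the suffix -al.
A C=C double bond in the chain gives the infix -ene-.
The numbering direction is chosen so that the aldehyde carbon is C-1 by definition.
That gives the double bond between C-8 and C-9; a methyl group at C-4.
The name is 4-methylundec-8-enal.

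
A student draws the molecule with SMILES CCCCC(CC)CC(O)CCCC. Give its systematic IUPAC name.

The longest carbon chain that includes the –OH group has 11 carbons, so the parent hydride is undecane.
An alcohol (–OH) is the principal characteristic group, giving the suffix -ol.
Choose the numbering such that numbering from this end puts the hydroxyl group at C-5 rather than C-7.
That gives the hydroxyl at C-5; an ethyl group at C-7.
The name is 7-ethylundecan-5-ol.

7-ethylundecan-5-ol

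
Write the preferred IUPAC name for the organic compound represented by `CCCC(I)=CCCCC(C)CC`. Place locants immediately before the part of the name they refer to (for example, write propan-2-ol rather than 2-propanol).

The longest chain bearing the multiple bond is 11 carbons long (undecane).
The chain contains a C=C double bond, so the unsaturation ending is -ene.
Choose the numbering such that numbering from this end puts the double bond at C-4 rather than C-7.
With this numbering: the double bond between C-4 and C-5; an iodo group at C-4; a methyl group at C-9.
Substituent prefixes are cited in alphabetical order (multiplying prefixes like di-/tri- are ignored for ordering).
The name is 4-iodo-9-methylundec-4-ene.

4-iodo-9-methylundec-4-ene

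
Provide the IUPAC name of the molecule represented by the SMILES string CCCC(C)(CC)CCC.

4-ethyl-4-methylheptane

The longest carbon chain is 7 atoms: the parent is heptane.
Numbering from either end gives identical locants here.
This places an ethyl group at C-4; a methyl group at C-4.
Prefixes are listed alphabetically: ethyl, methyl.
Assembling the pieces gives 4-ethyl-4-methylheptane.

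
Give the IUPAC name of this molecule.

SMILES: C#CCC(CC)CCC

4-ethylhept-1-yne

The longest chain bearing the multiple bond is 7 carbons long (heptane).
The chain contains a C≡C triple bond, so the unsaturation ending is -yne.
Number the chain so that numbering from this end puts the triple bond at C-1 rather than C-6.
With this numbering: the triple bond between C-1 and C-2; an ethyl group at C-4.
The name is 4-ethylhept-1-yne.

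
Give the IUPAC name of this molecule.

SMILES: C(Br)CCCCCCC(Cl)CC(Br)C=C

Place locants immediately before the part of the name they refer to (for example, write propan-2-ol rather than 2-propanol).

The longest chain bearing the multiple bond is 12 carbons long (dodecane).
A C=C double bond in the chain gives the infix -ene-.
Number the chain so that numbering from this end puts the double bond at C-1 rather than C-11.
That gives the double bond between C-1 and C-2; bromo groups at C-3 and C-12; a chloro group at C-5.
The substituents are ordered alphabetically, ignoring any di-/tri- multipliers.
Putting it together: 3,12-dibromo-5-chlorododec-1-ene.

3,12-dibromo-5-chlorododec-1-ene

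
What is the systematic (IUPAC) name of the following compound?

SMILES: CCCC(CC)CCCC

4-ethyloctane

The longest carbon chain is 8 atoms: the parent is octane.
Number the chain so that the substituent locant set {4} is lower than {5} at the first point of difference.
That gives an ethyl group at C-4.
Putting it together: 4-ethyloctane.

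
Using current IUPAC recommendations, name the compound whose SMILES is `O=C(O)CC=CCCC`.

hept-3-enoic acid

Counting along the main chain through the –COOH group and the multiple bond gives 7 carbons: the parent is heptane.
A carboxylic acid (terminal –COOH) is the principal characteristic group, giving the suffix -oic acid.
There is one C=C double bond, indicated by the ending -ene.
Number the chain so that the carboxylic acid carbon is C-1 by definition.
That gives the double bond between C-3 and C-4.
The name is hept-3-enoic acid.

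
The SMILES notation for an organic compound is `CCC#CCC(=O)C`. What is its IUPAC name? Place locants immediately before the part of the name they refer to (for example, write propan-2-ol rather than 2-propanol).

The longest chain bearing the carbonyl and the multiple bond is 7 carbons long (heptane).
The principal characteristic group is a ketone (C=O on an internal carbon), named with the suffix -one.
There is one C≡C triple bond, indicated by the ending -yne.
Choose the numbering such that numbering from this end puts the carbonyl group at C-2 rather than C-6.
With this numbering: the carbonyl at C-2; the triple bond between C-4 and C-5.
Assembling the pieces gives hept-4-yn-2-one.

hept-4-yn-2-one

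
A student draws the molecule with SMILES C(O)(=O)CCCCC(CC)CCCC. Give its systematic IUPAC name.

Counting along the main chain through the –COOH group gives 10 carbons: the parent is decane.
The highest-priority functional group is a carboxylic acid (terminal –COOH), so the name ends in -oic acid.
The numbering direction is chosen so that the carboxylic acid carbon is C-1 by definition.
With this numbering: an ethyl group at C-6.
Putting it together: 6-ethyldecanoic acid.

6-ethyldecanoic acid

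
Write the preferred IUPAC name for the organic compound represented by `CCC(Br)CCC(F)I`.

4-bromo-1-fluoro-1-iodohexane

The longest continuous carbon chain has 6 atoms, so the parent hydride is hexane.
The numbering direction is chosen so that the substituent locant set {1,1,4} is lower than {3,6,6} at the first point of difference.
That gives a bromo group at C-4; a fluoro group at C-1; an iodo group at C-1.
Prefixes are listed alphabetically: bromo, fluoro, iodo.
The name is 4-bromo-1-fluoro-1-iodohexane.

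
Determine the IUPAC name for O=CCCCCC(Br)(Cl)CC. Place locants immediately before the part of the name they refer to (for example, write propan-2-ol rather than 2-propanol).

The longest carbon chain that includes the –CHO group has 8 carbons, so the parent hydride is octane.
The highest-priority functional group is an aldehyde (terminal –CHO), so the name ends in -al.
Number the chain so that the aldehyde carbon is C-1 by definition.
This places a bromo group at C-6; a chloro group at C-6.
Substituent prefixes are cited in alphabetical order (multiplying prefixes like di-/tri- are ignored for ordering).
Assembling the pieces gives 6-bromo-6-chlorooctanal.

6-bromo-6-chlorooctanal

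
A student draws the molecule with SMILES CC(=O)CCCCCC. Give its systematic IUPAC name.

octan-2-one

Counting along the main chain through the carbonyl gives 8 carbons: the parent is octane.
A ketone (C=O on an internal carbon) is the principal characteristic group, giving the suffix -one.
Number the chain so that numbering from this end puts the carbonyl group at C-2 rather than C-7.
That gives the carbonyl at C-2.
Assembling the pieces gives octan-2-one.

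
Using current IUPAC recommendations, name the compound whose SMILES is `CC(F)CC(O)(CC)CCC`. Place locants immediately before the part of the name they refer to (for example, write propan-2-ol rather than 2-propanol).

4-ethyl-2-fluoroheptan-4-ol

Counting along the main chain through the –OH group gives 7 carbons: the parent is heptane.
The highest-priority functional group is an alcohol (–OH), so the name ends in -ol.
Number the chain so that the substituent locant set {2,4} is lower than {4,6} at the first point of difference.
With this numbering: the hydroxyl at C-4; an ethyl group at C-4; a fluoro group at C-2.
Prefixes are listed alphabetically: ethyl, fluoro.
Putting it together: 4-ethyl-2-fluoroheptan-4-ol.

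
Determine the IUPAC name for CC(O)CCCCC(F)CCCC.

The longest carbon chain that includes the –OH group has 11 carbons, so the parent hydride is undecane.
The principal characteristic group is an alcohol (–OH), named with the suffix -ol.
Number the chain so that numbering from this end puts the hydroxyl group at C-2 rather than C-10.
That gives the hydroxyl at C-2; a fluoro group at C-7.
The name is 7-fluoroundecan-2-ol.

7-fluoroundecan-2-ol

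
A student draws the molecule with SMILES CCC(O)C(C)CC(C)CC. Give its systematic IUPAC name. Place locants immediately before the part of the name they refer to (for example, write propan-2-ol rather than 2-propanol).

The longest chain bearing the –OH group is 8 carbons long (octane).
The principal characteristic group is an alcohol (–OH), named with the suffix -ol.
Choose the numbering such that numbering from this end puts the hydroxyl group at C-3 rather than C-6.
This places the hydroxyl at C-3; methyl groups at C-4 and C-6.
The name is 4,6-dimethyloctan-3-ol.

4,6-dimethyloctan-3-ol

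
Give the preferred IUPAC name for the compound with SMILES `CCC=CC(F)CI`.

2-fluoro-1-iodohex-3-ene

The longest chain bearing the multiple bond is 6 carbons long (hexane).
There is one C=C double bond, indicated by the ending -ene.
Number the chain so that the substituent locant set {1,2} is lower than {5,6} at the first point of difference.
That gives the double bond between C-3 and C-4; a fluoro group at C-2; an iodo group at C-1.
The substituents are ordered alphabetically, ignoring any di-/tri- multipliers.
The name is 2-fluoro-1-iodohex-3-ene.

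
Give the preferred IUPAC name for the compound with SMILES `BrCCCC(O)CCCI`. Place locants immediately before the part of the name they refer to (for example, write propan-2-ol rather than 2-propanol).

1-bromo-7-iodoheptan-4-ol

The longest carbon chain that includes the –OH group has 7 carbons, so the parent hydride is heptane.
The principal characteristic group is an alcohol (–OH), named with the suffix -ol.
Choose the numbering such that the locant sets are identical either way, so the alphabetically earlier bromo substituent takes the lower locant (1 rather than 7).
This places the hydroxyl at C-4; a bromo group at C-1; an iodo group at C-7.
Prefixes are listed alphabetically: bromo, iodo.
Assembling the pieces gives 1-bromo-7-iodoheptan-4-ol.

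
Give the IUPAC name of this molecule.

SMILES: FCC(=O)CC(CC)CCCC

Counting along the main chain through the carbonyl gives 8 carbons: the parent is octane.
The principal characteristic group is a ketone (C=O on an internal carbon), named with the suffix -one.
Number the chain so that numbering from this end puts the carbonyl group at C-2 rather than C-7.
That gives the carbonyl at C-2; an ethyl group at C-4; a fluoro group at C-1.
Prefixes are listed alphabetically: ethyl, fluoro.
Assembling the pieces gives 4-ethyl-1-fluorooctan-2-one.

4-ethyl-1-fluorooctan-2-one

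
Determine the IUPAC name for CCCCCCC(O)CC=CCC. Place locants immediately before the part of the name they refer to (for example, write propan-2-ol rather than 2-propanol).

dodec-3-en-6-ol

Counting along the main chain through the –OH group and the multiple bond gives 12 carbons: the parent is dodecane.
The highest-priority functional group is an alcohol (–OH), so the name ends in -ol.
There is one C=C double bond, indicated by the ending -ene.
The numbering direction is chosen so that numbering from this end puts the hydroxyl group at C-6 rather than C-7.
With this numbering: the hydroxyl at C-6; the double bond between C-3 and C-4.
The name is dodec-3-en-6-ol.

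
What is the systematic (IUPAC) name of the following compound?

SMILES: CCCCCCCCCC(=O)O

The longest chain bearing the –COOH group is 10 carbons long (decane).
The highest-priority functional group is a carboxylic acid (terminal –COOH), so the name ends in -oic acid.
The numbering direction is chosen so that the carboxylic acid carbon is C-1 by definition.
Assembling the pieces gives decanoic acid.

decanoic acid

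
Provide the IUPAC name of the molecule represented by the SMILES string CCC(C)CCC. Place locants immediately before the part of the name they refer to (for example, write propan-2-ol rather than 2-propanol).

The parent chain contains 6 carbons (hexane).
Number the chain so that the substituent locant set {3} is lower than {4} at the first point of difference.
This places a methyl group at C-3.
Putting it together: 3-methylhexane.

3-methylhexane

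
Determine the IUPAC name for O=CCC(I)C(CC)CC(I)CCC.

Counting along the main chain through the –CHO group gives 9 carbons: the parent is nonane.
The highest-priority functional group is an aldehyde (terminal –CHO), so the name ends in -al.
Number the chain so that the aldehyde carbon is C-1 by definition.
That gives an ethyl group at C-4; iodo groups at C-3 and C-6.
The substituents are ordered alphabetically, ignoring any di-/tri- multipliers.
Assembling the pieces gives 4-ethyl-3,6-diiodononanal.

4-ethyl-3,6-diiodononanal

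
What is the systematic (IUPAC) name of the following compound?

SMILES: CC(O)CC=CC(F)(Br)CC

The longest carbon chain that includes the –OH group and the multiple bond has 8 carbons, so the parent hydride is octane.
An alcohol (–OH) is the principal characteristic group, giving the suffix -ol.
The chain contains a C=C double bond, so the unsaturation ending is -ene.
Choose the numbering such that numbering from this end puts the hydroxyl group at C-2 rather than C-7.
With this numbering: the hydroxyl at C-2; the double bond between C-4 and C-5; a bromo group at C-6; a fluoro group at C-6.
Prefixes are listed alphabetically: bromo, fluoro.
Putting it together: 6-bromo-6-fluorooct-4-en-2-ol.

6-bromo-6-fluorooct-4-en-2-ol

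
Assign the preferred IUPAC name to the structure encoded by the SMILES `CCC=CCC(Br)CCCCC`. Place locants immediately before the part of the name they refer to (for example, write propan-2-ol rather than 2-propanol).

6-bromoundec-3-ene

The longest carbon chain that includes the multiple bond has 11 carbons, so the parent hydride is undecane.
A C=C double bond in the chain gives the infix -ene-.
The numbering direction is chosen so that numbering from this end puts the double bond at C-3 rather than C-8.
This places the double bond between C-3 and C-4; a bromo group at C-6.
Assembling the pieces gives 6-bromoundec-3-ene.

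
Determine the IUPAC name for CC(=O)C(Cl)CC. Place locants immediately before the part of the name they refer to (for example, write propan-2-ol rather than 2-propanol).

3-chloropentan-2-one

The longest chain bearing the carbonyl is 5 carbons long (pentane).
The principal characteristic group is a ketone (C=O on an internal carbon), named with the suffix -one.
Number the chain so that numbering from this end puts the carbonyl group at C-2 rather than C-4.
This places the carbonyl at C-2; a chloro group at C-3.
Assembling the pieces gives 3-chloropentan-2-one.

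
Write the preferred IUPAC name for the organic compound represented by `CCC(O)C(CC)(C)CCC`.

Counting along the main chain through the –OH group gives 7 carbons: the parent is heptane.
The highest-priority functional group is an alcohol (–OH), so the name ends in -ol.
The numbering direction is chosen so that numbering from this end puts the hydroxyl group at C-3 rather than C-5.
With this numbering: the hydroxyl at C-3; an ethyl group at C-4; a methyl group at C-4.
Prefixes are listed alphabetically: ethyl, methyl.
The name is 4-ethyl-4-methylheptan-3-ol.

4-ethyl-4-methylheptan-3-ol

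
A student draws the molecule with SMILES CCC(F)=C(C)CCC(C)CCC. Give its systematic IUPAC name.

Counting along the main chain through the multiple bond gives 10 carbons: the parent is decane.
The chain contains a C=C double bond, so the unsaturation ending is -ene.
Number the chain so that numbering from this end puts the double bond at C-3 rather than C-7.
That gives the double bond between C-3 and C-4; a fluoro group at C-3; methyl groups at C-4 and C-7.
Substituent prefixes are cited in alphabetical order (multiplying prefixes like di-/tri- are ignored for ordering).
The name is 3-fluoro-4,7-dimethyldec-3-ene.

3-fluoro-4,7-dimethyldec-3-ene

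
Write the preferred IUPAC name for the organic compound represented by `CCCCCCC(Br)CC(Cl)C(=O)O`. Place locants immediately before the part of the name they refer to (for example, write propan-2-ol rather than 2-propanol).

4-bromo-2-chlorodecanoic acid

The longest chain bearing the –COOH group is 10 carbons long (decane).
A carboxylic acid (terminal –COOH) is the principal characteristic group, giving the suffix -oic acid.
Number the chain so that the carboxylic acid carbon is C-1 by definition.
That gives a bromo group at C-4; a chloro group at C-2.
The substituents are ordered alphabetically, ignoring any di-/tri- multipliers.
The name is 4-bromo-2-chlorodecanoic acid.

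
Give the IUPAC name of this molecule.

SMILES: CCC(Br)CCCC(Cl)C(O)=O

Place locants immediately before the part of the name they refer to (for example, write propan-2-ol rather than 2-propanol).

6-bromo-2-chlorooctanoic acid

The longest chain bearing the –COOH group is 8 carbons long (octane).
The highest-priority functional group is a carboxylic acid (terminal –COOH), so the name ends in -oic acid.
Choose the numbering such that the carboxylic acid carbon is C-1 by definition.
That gives a bromo group at C-6; a chloro group at C-2.
Substituent prefixes are cited in alphabetical order (multiplying prefixes like di-/tri- are ignored for ordering).
The name is 6-bromo-2-chlorooctanoic acid.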